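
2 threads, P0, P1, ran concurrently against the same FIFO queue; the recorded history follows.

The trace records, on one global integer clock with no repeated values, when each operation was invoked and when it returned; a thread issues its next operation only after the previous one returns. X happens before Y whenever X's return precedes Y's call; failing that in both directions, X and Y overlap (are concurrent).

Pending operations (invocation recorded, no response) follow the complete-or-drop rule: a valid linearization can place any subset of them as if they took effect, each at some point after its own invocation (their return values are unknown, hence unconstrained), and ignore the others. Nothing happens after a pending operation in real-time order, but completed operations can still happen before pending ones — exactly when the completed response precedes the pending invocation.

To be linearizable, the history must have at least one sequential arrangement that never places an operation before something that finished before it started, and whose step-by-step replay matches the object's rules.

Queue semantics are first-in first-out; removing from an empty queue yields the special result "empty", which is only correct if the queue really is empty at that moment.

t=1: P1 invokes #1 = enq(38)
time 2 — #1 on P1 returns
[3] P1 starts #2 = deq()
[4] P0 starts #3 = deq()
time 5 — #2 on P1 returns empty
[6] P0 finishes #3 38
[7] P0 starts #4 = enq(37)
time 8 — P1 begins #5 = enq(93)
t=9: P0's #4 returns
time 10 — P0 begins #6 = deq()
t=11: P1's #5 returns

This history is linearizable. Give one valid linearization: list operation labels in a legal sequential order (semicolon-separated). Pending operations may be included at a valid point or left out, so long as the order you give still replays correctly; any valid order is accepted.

#1; #3; #2; #4; #5

after step 1 (#1 enq(38)): queue <38>
after step 2 (#3 deq() → 38): queue <>
after step 3 (#2 deq() → empty): queue <>
after step 4 (#4 enq(37)): queue <37>
after step 5 (#5 enq(93)): queue <37,93>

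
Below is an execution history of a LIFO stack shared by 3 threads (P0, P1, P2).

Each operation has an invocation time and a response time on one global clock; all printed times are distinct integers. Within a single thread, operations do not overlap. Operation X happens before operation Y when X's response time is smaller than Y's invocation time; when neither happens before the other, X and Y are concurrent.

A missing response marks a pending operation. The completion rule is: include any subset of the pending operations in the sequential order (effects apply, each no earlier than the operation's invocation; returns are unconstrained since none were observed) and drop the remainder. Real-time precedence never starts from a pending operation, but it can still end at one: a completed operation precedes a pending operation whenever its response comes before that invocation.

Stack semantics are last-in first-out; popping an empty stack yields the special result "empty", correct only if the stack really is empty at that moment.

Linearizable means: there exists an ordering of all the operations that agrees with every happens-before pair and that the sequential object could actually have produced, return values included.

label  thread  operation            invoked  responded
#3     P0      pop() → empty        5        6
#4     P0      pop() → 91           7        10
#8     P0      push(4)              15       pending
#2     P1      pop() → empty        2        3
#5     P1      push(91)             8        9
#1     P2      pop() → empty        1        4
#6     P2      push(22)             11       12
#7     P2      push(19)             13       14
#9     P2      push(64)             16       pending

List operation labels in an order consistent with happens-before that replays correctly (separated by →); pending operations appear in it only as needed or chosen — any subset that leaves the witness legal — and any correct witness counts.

step 1: #1 pop() → empty — stack <>
step 2: #2 pop() → empty — stack <>
step 3: #3 pop() → empty — stack <>
step 4: #5 push(91) — stack <91>
step 5: #4 pop() → 91 — stack <>
step 6: #6 push(22) — stack <22>
step 7: #7 push(19) — stack <22,19>

#1 → #2 → #3 → #5 → #4 → #6 → #7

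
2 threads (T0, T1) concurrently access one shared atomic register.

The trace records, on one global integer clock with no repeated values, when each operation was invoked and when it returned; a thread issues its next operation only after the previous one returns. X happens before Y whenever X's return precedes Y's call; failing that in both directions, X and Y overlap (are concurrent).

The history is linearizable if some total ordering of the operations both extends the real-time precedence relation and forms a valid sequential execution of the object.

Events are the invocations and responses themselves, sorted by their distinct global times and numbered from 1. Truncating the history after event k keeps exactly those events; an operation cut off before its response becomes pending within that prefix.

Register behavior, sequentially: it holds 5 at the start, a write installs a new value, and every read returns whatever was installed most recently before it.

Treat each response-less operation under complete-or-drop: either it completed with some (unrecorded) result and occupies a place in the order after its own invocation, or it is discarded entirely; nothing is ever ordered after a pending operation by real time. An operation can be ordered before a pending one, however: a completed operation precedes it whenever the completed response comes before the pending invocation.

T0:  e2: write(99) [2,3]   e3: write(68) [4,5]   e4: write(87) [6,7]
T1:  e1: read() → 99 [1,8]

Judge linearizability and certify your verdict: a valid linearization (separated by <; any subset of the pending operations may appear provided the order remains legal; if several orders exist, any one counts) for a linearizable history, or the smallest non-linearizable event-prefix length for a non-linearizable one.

after step 1 (e2 write(99)): value 99
after step 2 (e1 read() → 99): value 99
after step 3 (e3 write(68)): value 68
after step 4 (e4 write(87)): value 87

linearizable — witness: e2 < e1 < e3 < e4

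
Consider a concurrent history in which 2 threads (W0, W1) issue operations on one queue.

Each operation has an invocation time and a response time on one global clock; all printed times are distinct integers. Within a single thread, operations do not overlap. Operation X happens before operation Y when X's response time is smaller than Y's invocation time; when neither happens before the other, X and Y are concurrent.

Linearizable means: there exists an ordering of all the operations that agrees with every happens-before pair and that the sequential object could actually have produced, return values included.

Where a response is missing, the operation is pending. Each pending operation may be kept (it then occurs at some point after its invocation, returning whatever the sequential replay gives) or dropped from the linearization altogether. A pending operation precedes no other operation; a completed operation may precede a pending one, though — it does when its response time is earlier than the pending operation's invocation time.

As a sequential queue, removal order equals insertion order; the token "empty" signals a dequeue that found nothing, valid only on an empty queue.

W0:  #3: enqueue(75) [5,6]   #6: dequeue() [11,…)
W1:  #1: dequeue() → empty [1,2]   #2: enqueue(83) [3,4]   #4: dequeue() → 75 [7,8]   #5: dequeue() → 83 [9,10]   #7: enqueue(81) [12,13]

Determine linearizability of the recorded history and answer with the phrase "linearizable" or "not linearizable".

cut after 7 events: linearizable; cut after 8 events (#4 responds, time 8): not linearizable
a single order respects real time; the 4 completed queue operations fail replay along it
sample order #1, #2, #3, #4 stalls at step 4 — #4 dequeue() → 75 has no legal effect

not linearizable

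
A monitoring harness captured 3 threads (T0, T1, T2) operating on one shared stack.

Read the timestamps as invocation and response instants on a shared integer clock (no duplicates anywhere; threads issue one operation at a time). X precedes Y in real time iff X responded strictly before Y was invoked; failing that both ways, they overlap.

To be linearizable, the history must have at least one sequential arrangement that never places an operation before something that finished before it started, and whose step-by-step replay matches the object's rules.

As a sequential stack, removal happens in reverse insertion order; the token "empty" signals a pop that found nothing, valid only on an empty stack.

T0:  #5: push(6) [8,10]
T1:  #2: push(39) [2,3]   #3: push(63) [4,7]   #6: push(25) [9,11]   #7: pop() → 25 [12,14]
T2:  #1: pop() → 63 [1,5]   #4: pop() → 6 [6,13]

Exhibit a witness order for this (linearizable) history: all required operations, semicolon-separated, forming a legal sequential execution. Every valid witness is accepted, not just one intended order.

step 1: #2 push(39) — stack <39>
step 2: #3 push(63) — stack <39,63>
step 3: #1 pop() → 63 — stack <39>
step 4: #5 push(6) — stack <39,6>
step 5: #4 pop() → 6 — stack <39>
step 6: #6 push(25) — stack <39,25>
step 7: #7 pop() → 25 — stack <39>

#2; #3; #1; #5; #4; #6; #7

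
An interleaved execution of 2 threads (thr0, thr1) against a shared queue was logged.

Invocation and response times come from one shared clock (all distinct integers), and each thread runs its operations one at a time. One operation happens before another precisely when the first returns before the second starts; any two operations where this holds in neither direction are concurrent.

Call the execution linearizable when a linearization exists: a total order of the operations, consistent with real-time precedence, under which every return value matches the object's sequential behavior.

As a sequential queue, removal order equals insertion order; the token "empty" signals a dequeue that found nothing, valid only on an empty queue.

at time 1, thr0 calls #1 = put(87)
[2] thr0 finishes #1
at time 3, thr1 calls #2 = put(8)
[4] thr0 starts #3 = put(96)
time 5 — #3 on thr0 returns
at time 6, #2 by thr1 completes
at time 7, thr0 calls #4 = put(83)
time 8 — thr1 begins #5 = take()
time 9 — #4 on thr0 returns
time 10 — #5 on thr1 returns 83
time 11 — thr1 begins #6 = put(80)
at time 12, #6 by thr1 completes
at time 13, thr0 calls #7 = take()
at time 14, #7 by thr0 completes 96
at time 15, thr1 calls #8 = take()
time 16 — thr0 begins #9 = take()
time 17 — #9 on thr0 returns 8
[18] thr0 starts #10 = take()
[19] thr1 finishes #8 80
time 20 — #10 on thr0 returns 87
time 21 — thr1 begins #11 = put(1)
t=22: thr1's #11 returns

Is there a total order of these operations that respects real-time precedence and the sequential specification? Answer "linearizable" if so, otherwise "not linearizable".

not linearizable

cut after 9 events: linearizable; cut after 10 events (#5 responds, time 10): not linearizable
5 completed operations, 4 real-time-consistent orders — every queue replay fails
one such order, #1, #2, #3, #4, #5, breaks at step 5 where #5 take() → 83 is illegal
one such order, #1, #2, #3, #5, #4, breaks at step 4 where #5 take() → 83 is illegal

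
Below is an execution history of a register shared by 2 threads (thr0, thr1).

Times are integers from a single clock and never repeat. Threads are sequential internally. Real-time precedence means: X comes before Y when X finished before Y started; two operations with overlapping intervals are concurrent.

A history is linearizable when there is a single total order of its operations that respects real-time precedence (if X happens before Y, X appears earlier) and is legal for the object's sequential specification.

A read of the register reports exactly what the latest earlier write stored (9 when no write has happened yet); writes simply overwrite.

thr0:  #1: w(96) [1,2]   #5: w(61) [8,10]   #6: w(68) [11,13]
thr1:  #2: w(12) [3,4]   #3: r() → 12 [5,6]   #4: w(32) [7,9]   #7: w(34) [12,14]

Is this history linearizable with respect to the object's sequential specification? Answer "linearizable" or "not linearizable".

linearizable

one valid linearization: #1, #2, #3, #4, #5, #6, #7
step 1: #1 w(96) — value 96
step 2: #2 w(12) — value 12
step 3: #3 r() → 12 — value 12
step 4: #4 w(32) — value 32
step 5: #5 w(61) — value 61
step 6: #6 w(68) — value 68
step 7: #7 w(34) — value 34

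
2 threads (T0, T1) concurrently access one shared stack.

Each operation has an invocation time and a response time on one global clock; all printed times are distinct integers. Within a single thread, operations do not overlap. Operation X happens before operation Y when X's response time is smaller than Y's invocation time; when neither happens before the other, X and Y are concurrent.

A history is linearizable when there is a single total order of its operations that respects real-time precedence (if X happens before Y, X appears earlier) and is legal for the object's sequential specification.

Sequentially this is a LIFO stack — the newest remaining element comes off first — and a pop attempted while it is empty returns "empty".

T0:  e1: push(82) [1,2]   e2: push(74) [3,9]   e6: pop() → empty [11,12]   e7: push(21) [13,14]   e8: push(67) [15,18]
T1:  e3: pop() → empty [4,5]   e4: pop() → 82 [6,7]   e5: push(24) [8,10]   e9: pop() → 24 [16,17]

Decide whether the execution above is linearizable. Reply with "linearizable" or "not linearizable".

not linearizable

cut after 4 events: linearizable; cut after 5 events (e3 responds, time 5): not linearizable
exhaustive check: the 2 completed stack ops admit one real-time order; illegal
no escape via the 1 pending operation (e2): every completion choice fails
take e1, e3 (pending dropped): step 2 already fails, because e3 pop() → empty cannot occur there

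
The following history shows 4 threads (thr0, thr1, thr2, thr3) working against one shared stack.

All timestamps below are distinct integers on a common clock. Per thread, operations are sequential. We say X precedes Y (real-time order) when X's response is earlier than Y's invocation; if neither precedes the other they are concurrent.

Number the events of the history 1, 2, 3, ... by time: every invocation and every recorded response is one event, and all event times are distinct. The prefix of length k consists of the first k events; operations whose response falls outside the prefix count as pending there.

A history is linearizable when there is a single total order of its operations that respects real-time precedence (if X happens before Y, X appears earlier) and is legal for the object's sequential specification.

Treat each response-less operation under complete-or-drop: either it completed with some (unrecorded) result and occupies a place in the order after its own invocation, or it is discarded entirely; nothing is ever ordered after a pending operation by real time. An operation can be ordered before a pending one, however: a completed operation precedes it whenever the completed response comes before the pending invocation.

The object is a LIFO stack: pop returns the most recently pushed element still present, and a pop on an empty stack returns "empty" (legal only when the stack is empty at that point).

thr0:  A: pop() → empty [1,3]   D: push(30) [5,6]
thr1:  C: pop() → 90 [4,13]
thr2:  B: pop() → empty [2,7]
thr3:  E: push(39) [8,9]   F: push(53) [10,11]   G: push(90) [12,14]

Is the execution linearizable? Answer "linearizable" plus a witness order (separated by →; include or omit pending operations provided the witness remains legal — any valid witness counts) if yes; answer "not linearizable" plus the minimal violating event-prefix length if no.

linearizable — witness: A → B → D → E → F → G → C

step 1: A pop() → empty — stack <>
step 2: B pop() → empty — stack <>
step 3: D push(30) — stack <30>
step 4: E push(39) — stack <30,39>
step 5: F push(53) — stack <30,39,53>
step 6: G push(90) — stack <30,39,53,90>
step 7: C pop() → 90 — stack <30,39,53>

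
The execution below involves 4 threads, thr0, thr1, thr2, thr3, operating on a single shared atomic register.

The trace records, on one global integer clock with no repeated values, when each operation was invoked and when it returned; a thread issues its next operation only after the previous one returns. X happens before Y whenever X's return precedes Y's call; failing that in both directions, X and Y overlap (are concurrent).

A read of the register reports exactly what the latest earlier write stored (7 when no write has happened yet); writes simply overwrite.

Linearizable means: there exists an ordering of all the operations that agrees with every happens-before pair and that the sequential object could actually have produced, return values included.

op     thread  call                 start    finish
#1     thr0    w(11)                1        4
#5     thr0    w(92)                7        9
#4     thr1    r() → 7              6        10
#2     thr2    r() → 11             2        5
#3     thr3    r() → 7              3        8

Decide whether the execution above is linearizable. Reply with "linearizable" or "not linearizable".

not linearizable

cut after 9 events: linearizable; cut after 10 events (#4 responds, time 10): not linearizable
no legal order exists: 20 real-time-consistent candidates over 5 completed atomic register operations, all rejected
for example #1, #2, #3, #4, #5 fails at step 3: #3 r() → 7 is not legal there
for example #1, #2, #3, #5, #4 fails at step 3: #3 r() → 7 is not legal there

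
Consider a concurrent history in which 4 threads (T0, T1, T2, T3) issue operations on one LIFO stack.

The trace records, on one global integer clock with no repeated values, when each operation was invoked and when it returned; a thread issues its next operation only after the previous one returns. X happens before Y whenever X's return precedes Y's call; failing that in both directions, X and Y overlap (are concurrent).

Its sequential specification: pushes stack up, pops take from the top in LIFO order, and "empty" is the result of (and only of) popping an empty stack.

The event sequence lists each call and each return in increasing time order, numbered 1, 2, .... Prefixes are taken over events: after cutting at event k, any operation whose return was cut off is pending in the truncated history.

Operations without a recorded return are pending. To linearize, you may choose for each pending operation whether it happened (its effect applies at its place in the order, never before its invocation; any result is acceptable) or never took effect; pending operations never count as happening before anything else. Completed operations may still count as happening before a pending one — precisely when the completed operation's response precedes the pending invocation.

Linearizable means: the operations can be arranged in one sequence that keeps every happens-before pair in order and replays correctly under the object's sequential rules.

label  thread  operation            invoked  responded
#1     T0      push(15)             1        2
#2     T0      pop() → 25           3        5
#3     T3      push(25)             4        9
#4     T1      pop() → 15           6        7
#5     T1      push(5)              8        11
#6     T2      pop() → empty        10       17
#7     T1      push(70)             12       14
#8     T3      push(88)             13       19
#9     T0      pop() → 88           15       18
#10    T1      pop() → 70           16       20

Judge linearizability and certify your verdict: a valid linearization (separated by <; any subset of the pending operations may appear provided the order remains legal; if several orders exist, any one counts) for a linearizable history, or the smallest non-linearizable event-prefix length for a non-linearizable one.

linearizable — witness: #1 < #3 < #2 < #4 < #6 < #5 < #7 < #8 < #9 < #10

after step 1 (#1 push(15)): stack <15>
after step 2 (#3 push(25)): stack <15,25>
after step 3 (#2 pop() → 25): stack <15>
after step 4 (#4 pop() → 15): stack <>
after step 5 (#6 pop() → empty): stack <>
after step 6 (#5 push(5)): stack <5>
after step 7 (#7 push(70)): stack <5,70>
after step 8 (#8 push(88)): stack <5,70,88>
after step 9 (#9 pop() → 88): stack <5,70>
after step 10 (#10 pop() → 70): stack <5>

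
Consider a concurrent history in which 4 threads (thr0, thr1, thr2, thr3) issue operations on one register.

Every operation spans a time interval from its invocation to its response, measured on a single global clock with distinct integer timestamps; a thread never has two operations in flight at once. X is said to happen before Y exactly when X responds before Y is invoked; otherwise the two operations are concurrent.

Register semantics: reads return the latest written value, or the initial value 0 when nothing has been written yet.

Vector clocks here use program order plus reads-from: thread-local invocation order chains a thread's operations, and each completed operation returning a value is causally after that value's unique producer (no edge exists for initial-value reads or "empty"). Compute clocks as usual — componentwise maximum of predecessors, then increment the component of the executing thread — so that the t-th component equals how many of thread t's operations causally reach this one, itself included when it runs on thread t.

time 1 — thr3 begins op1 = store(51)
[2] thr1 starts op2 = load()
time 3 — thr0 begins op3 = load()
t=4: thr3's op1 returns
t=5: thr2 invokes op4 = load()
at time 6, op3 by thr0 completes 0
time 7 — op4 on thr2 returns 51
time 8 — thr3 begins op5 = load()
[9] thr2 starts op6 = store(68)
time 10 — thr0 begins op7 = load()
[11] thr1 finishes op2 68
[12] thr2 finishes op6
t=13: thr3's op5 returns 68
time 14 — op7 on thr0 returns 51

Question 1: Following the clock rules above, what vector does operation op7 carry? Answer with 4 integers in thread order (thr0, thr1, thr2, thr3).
op1 (invocation 1): nothing precedes it; thr3's component alone gives (0, 0, 0, 1)
op3 (invocation 3): nothing precedes it; thr0's component alone gives (1, 0, 0, 0)
op4, invoked 5, takes VC(op1)=(0, 0, 0, 1) under max, adds 1 for thr2 → (0, 0, 1, 1)
op6, invoked 9, takes VC(op4)=(0, 0, 1, 1) under max, adds 1 for thr2 → (0, 0, 2, 1)
op7, invoked 10, takes VC(op1)=(0, 0, 0, 1), VC(op3)=(1, 0, 0, 0) under max, adds 1 for thr0 → (2, 0, 0, 1)
op5, invoked 8, takes VC(op1)=(0, 0, 0, 1), VC(op6)=(0, 0, 2, 1) under max, adds 1 for thr3 → (0, 0, 2, 2)
op2, invoked 2, takes VC(op6)=(0, 0, 2, 1) under max, adds 1 for thr1 → (0, 1, 2, 1)
target: VC(op7) = (2, 0, 0, 1)

(2, 0, 0, 1)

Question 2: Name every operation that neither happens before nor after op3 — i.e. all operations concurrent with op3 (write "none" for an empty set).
op3 spans [3,6]: anything still running between times 3 and 6 counts as concurrent
op1 [1,4]: concurrent
op2 [2,11]: concurrent
op4 [5,7]: concurrent
op5 [8,13]: after
op6 [9,12]: after
op7 [10,14]: after

op1, op2, op4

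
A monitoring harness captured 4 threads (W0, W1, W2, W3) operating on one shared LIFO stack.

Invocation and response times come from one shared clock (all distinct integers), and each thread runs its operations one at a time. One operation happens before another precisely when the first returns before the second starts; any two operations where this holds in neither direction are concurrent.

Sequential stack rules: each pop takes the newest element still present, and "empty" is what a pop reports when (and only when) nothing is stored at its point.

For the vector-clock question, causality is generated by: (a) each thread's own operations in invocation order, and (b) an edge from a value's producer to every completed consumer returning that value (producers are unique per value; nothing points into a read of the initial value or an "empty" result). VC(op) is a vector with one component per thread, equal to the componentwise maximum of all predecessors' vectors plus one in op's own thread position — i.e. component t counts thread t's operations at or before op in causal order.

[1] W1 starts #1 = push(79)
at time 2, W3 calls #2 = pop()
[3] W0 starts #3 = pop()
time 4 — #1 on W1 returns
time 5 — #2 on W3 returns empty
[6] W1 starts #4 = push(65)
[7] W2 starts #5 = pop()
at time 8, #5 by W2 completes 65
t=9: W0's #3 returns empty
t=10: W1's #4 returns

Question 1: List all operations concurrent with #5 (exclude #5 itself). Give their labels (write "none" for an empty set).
#5 runs from 7 to 8; window-overlapping ops are concurrent
#1 [1,4]: before
#2 [2,5]: before
#3 [3,9]: concurrent
#4 [6,10]: concurrent

#3, #4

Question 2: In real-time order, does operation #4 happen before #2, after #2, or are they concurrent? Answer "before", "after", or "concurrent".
#4 spans [6,10], #2 spans [2,5]
resp(#2)=5 < inv(#4)=6

after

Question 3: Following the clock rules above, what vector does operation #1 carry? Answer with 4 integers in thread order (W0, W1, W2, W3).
invoked at 2, #2 has no predecessors; its own W3 bump gives (0, 0, 0, 1)
invoked at 1, #1 has no predecessors; its own W1 bump gives (0, 1, 0, 0)
invoked at 3, #3 has no predecessors; its own W0 bump gives (1, 0, 0, 0)
VC(#4, invoked at 6): max of VC(#1)=(0, 1, 0, 0), then +1 on thread W1 → (0, 2, 0, 0)
VC(#5, invoked at 7): max of VC(#4)=(0, 2, 0, 0), then +1 on thread W2 → (0, 2, 1, 0)
target: VC(#1) = (0, 1, 0, 0)

(0, 1, 0, 0)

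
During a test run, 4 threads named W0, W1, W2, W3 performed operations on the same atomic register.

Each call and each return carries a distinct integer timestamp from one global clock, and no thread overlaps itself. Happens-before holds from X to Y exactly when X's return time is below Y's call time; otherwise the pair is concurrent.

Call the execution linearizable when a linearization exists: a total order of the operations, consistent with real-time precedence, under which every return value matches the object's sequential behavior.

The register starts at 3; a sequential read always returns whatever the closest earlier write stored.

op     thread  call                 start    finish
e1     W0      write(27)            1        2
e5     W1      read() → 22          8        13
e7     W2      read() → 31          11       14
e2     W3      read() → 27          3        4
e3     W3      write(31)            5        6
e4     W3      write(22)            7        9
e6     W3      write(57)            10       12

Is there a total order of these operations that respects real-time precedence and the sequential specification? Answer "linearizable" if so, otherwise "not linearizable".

events 1..13 are fine; event 14 — the response of e7 at time 14 — makes the prefix non-linearizable
every one of the 8 real-time-consistent orders over 7 completed atomic register ops fails the sequential spec
e.g. e1, e2, e3, e4, e5, e6, e7: illegal at step 7, since e7 read() → 31 cannot apply there
e.g. e1, e2, e3, e4, e5, e7, e6: illegal at step 6, since e7 read() → 31 cannot apply there

not linearizable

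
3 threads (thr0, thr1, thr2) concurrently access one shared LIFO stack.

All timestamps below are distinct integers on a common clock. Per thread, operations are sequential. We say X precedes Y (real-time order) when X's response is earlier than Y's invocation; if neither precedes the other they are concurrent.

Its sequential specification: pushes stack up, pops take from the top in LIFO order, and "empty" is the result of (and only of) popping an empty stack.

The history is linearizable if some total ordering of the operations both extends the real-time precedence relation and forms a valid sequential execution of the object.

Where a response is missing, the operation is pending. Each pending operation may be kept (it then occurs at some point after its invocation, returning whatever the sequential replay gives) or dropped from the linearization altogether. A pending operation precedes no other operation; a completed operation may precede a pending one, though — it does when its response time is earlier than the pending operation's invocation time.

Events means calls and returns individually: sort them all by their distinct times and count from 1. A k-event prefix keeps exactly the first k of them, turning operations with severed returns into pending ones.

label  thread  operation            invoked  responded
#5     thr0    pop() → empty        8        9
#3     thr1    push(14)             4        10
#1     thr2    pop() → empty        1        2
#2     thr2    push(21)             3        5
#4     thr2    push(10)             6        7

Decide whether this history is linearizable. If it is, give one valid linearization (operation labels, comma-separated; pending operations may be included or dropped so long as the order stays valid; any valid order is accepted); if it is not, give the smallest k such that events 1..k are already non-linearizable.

events 1..8 are fine; event 9 — the response of #5 at time 9 — makes the prefix non-linearizable
one real-time candidate order over the 4 completed operations — the LIFO stack replay rejects it
completion choices over the 1 pending operation (#3) were checked; none helps
take #1, #2, #4, #5 (pending dropped): step 4 already fails, because #5 pop() → empty cannot occur there

not linearizable — minimal violating prefix: 9 events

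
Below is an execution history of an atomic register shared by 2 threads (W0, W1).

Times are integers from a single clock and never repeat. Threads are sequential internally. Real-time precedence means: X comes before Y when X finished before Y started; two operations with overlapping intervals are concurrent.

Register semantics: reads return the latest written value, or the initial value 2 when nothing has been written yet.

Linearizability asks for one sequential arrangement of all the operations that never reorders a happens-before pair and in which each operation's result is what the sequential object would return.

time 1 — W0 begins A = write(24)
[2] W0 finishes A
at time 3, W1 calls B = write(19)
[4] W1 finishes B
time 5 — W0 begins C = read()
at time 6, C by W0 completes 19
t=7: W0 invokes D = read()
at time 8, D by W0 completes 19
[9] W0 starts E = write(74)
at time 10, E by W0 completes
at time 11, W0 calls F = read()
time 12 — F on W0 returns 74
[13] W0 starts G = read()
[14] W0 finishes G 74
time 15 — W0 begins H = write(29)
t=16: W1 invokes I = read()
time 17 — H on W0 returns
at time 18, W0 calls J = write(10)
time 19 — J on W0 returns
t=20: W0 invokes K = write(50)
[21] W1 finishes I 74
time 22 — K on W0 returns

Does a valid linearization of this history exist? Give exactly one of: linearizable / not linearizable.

linearizable

one valid linearization: A, B, C, D, E, F, G, I, H, J, K
after step 1 (A write(24)): value 24
after step 2 (B write(19)): value 19
after step 3 (C read() → 19): value 19
after step 4 (D read() → 19): value 19
after step 5 (E write(74)): value 74
after step 6 (F read() → 74): value 74
after step 7 (G read() → 74): value 74
after step 8 (I read() → 74): value 74
after step 9 (H write(29)): value 29
after step 10 (J write(10)): value 10
after step 11 (K write(50)): value 50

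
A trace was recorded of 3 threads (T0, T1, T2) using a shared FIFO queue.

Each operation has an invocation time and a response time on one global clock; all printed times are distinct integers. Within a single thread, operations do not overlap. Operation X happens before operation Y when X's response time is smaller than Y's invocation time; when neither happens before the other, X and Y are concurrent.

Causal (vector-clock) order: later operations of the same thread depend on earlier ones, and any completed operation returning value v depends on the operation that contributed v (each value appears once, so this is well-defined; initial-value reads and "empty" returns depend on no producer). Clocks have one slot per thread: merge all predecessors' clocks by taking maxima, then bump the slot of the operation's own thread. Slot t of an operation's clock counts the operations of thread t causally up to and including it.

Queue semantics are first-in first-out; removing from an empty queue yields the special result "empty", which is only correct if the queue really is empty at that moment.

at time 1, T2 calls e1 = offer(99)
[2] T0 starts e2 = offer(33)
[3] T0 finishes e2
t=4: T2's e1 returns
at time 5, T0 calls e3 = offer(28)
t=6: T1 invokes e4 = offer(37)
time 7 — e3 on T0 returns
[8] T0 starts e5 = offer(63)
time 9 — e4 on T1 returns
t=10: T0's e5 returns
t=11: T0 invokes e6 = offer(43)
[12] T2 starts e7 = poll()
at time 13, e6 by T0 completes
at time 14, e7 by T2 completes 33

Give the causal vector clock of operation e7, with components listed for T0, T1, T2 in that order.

(1, 0, 2)

root op e1, invoked 1: fresh clock plus T2's own tick → (0, 0, 1)
root op e4, invoked 6: fresh clock plus T1's own tick → (0, 1, 0)
root op e2, invoked 2: fresh clock plus T0's own tick → (1, 0, 0)
e3, invoked 5, takes VC(e2)=(1, 0, 0) under max, adds 1 for T0 → (2, 0, 0)
e7, invoked 12, takes VC(e1)=(0, 0, 1), VC(e2)=(1, 0, 0) under max, adds 1 for T2 → (1, 0, 2)
e5, invoked 8, takes VC(e3)=(2, 0, 0) under max, adds 1 for T0 → (3, 0, 0)
e6, invoked 11, takes VC(e5)=(3, 0, 0) under max, adds 1 for T0 → (4, 0, 0)
target: VC(e7) = (1, 0, 2)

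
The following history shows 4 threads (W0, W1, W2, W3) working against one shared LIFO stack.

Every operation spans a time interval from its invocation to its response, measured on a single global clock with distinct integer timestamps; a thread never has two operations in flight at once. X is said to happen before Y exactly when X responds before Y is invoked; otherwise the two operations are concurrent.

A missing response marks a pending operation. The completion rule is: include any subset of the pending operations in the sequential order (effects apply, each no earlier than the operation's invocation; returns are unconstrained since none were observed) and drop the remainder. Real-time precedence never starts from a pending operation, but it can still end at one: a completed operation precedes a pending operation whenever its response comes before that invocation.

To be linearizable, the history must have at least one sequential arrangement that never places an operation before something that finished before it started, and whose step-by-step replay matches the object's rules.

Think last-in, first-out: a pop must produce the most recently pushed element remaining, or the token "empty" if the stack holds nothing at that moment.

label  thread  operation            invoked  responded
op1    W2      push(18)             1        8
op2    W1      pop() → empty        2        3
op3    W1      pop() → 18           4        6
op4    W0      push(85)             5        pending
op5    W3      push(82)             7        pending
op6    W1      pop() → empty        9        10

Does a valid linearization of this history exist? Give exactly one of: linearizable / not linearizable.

witness order: op2, op1, op3, op6
after step 1 (op2 pop() → empty): stack <>
after step 2 (op1 push(18)): stack <18>
after step 3 (op3 pop() → 18): stack <>
after step 4 (op6 pop() → empty): stack <>

linearizable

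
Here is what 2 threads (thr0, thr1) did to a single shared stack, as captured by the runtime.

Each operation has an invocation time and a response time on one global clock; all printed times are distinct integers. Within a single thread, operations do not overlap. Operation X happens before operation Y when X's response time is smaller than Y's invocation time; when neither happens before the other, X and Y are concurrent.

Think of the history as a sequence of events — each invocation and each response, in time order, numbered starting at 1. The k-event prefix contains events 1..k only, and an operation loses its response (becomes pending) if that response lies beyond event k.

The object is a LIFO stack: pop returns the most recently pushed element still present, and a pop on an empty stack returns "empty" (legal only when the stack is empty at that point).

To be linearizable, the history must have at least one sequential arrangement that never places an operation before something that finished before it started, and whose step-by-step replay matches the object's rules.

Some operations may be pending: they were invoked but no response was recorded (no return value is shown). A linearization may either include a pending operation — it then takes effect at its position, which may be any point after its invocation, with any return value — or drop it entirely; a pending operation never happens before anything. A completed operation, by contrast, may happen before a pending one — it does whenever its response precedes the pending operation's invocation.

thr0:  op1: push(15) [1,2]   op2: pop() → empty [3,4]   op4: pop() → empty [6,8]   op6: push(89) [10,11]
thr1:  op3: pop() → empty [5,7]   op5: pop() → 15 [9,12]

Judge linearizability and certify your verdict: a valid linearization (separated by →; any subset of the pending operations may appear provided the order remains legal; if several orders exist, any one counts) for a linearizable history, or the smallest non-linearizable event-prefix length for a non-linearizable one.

not linearizable — minimal violating prefix: 4 events

prefix check: 1..3 passes, 1..4 fails once op2's time-4 response joins
exactly one order of the 2 completed ops respects real time; the stack replay fails
one such order, op1, op2, breaks at step 2 where op2 pop() → empty is illegal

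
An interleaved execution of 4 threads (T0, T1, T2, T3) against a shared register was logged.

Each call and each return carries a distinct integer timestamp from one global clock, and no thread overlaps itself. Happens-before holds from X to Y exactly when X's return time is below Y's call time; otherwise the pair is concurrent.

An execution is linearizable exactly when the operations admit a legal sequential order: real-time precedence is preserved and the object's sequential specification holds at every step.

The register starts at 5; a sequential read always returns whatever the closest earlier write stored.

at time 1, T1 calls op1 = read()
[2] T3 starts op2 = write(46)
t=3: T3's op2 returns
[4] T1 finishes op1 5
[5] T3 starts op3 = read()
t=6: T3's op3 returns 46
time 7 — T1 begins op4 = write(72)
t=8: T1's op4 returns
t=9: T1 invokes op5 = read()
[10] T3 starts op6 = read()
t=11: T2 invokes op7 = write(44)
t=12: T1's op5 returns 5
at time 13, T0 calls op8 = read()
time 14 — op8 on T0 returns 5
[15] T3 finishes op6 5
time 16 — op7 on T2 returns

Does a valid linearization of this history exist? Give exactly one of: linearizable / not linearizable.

the violation lands at event 12, op5's response at time 12: events 1..11 linearize, events 1..12 do not
no legal order exists: 2 real-time-consistent candidates over 5 completed register operations, all rejected
every completion of the 2 pending operations (op6, op7) was checked; none linearizes
one such order, op1, op2, op3, op4, op5 (pending dropped), breaks at step 5 where op5 read() → 5 is illegal
one such order, op2, op1, op3, op4, op5 (pending dropped), breaks at step 2 where op1 read() → 5 is illegal

not linearizable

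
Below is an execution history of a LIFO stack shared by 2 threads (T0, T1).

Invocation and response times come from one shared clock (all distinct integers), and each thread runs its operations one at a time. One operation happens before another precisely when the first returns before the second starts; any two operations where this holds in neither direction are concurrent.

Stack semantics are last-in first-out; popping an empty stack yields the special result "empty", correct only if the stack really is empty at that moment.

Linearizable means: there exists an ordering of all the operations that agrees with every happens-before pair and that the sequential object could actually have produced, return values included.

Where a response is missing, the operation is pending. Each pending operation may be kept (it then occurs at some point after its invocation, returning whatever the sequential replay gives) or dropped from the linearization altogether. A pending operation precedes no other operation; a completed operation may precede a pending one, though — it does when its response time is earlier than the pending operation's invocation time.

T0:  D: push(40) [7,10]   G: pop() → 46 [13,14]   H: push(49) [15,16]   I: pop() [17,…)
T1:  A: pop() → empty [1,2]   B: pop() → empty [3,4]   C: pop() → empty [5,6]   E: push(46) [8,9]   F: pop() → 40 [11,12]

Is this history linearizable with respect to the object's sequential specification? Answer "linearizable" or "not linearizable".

linearizable

one valid linearization: A, B, C, E, D, F, G, H
1. A pop() → empty, leaving stack <>
2. B pop() → empty, leaving stack <>
3. C pop() → empty, leaving stack <>
4. E push(46), leaving stack <46>
5. D push(40), leaving stack <46,40>
6. F pop() → 40, leaving stack <46>
7. G pop() → 46, leaving stack <>
8. H push(49), leaving stack <49>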